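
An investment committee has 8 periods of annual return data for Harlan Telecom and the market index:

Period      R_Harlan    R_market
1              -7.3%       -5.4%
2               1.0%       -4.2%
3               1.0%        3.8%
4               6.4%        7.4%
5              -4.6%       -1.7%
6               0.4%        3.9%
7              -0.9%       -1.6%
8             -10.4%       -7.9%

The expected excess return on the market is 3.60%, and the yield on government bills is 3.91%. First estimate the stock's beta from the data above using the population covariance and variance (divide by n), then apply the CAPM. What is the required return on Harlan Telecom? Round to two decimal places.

Mean R_i = (-7.3 + 1.0 + 1.0 + 6.4 − 4.6 + 0.4 − 0.9 − 10.4) / 8 = -1.8000%
Mean R_m = (-5.4 − 4.2 + 3.8 + 7.4 − 1.7 + 3.9 − 1.6 − 7.9) / 8 = -0.7125%
Σ(R_i − R̄_i)(R_m − R̄_m) = 169.1000  ⇒  Cov = 169.1000 / 8 = 21.1375
Σ(R_m − R̄_m)² = 195.0088  ⇒  Var(R_m) = 195.0088 / 8 = 24.3761
β = Cov / Var(R_m) = 21.1375 / 24.3761 = 0.8671
E(R) = R_f + β × MRP = 3.91% + 0.8671 × 3.60% = 7.03%

7.03%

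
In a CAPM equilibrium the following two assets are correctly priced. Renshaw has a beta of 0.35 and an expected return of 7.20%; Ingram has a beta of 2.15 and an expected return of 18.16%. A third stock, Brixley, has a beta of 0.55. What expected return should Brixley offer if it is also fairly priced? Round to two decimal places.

8.42%

MRP (SML slope) = (18.16% − 7.20%) / (2.15 − 0.35) = 10.96% / 1.80 = 6.0889%
R_f (intercept) = 7.20% − 0.35 × 6.0889% = 5.0689%
E(R_Brixley) = R_f + β × MRP = 5.0689% + 0.55 × 6.0889% = 8.42%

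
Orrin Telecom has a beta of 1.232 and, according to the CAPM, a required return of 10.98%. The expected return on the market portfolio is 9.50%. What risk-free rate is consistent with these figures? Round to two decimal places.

3.12%

E(R) = R_f + β(E(R_m) − R_f) = R_f(1 − β) + β·E(R_m)
10.98% = R_f × (1 − 1.232) + 1.232 × 9.50%
10.98% = R_f × -0.232 + 11.70400%
R_f = (10.98% − 11.70400%) / -0.232 = 3.12%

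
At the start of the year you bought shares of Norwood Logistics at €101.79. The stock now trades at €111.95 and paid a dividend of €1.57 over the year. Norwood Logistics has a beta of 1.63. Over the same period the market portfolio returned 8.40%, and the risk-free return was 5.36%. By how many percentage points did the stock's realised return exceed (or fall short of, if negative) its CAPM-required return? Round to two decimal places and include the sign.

Realised HPR = (P1 + D1 − P0) / P0 = (111.95 + 1.57 − 101.79) / 101.79 = 11.73 / 101.79 = 11.5237%
MRP = 8.40% − 5.36% = 3.04%
CAPM required = R_f + β·MRP = 5.36% + 1.63 × 3.04% = 10.3152%
α = realised − required = 11.5237% − 10.3152% = +1.21%

+1.21%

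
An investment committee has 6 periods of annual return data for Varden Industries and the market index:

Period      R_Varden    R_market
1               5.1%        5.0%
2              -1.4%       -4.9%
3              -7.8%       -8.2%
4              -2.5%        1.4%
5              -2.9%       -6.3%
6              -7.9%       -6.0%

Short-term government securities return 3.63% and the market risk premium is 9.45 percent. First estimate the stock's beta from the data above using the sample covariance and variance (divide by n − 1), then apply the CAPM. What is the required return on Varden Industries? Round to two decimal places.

10.94%

Mean R_i = (5.1 − 1.4 − 7.8 − 2.5 − 2.9 − 7.9) / 6 = -2.9000%
Mean R_m = (5.0 − 4.9 − 8.2 + 1.4 − 6.3 − 6.0) / 6 = -3.1667%
Σ(R_i − R̄_i)(R_m − R̄_m) = 103.3900  ⇒  Cov = 103.3900 / 5 = 20.6780
Σ(R_m − R̄_m)² = 133.7333  ⇒  Var(R_m) = 133.7333 / 5 = 26.7467
β = Cov / Var(R_m) = 20.6780 / 26.7467 = 0.7731
E(R) = R_f + β × MRP = 3.63% + 0.7731 × 9.45% = 10.94%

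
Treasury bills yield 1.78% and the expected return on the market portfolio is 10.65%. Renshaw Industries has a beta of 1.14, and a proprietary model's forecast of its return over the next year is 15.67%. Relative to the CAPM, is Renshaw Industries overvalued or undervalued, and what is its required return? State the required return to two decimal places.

MRP = 10.65% − 1.78% = 8.87%
Required return = R_f + β·MRP = 1.78% + 1.14 × 8.87% = 11.89%
Forecast 15.67% > required 11.89% → the stock plots above the SML → undervalued.

Undervalued; required return 11.89%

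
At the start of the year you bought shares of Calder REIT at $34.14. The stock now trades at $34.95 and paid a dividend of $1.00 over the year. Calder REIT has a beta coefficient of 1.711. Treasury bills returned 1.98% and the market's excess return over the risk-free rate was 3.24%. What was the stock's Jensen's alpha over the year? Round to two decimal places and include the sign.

Realised HPR = (P1 + D1 − P0) / P0 = (34.95 + 1.00 − 34.14) / 34.14 = 1.81 / 34.14 = 5.3017%
CAPM required = R_f + β·MRP = 1.98% + 1.711 × 3.24% = 7.52364%
α = realised − required = 5.3017% − 7.52364% = -2.22%

-2.22%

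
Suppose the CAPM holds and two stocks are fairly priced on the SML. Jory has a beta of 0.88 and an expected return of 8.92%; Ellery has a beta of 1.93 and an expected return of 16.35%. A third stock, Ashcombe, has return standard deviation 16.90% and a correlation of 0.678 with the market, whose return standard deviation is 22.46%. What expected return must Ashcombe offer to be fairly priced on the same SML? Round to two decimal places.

6.30%

MRP = (16.35% − 8.92%) / (1.93 − 0.88) = 7.0762%
R_f = 8.92% − 0.88 × 7.0762% = 2.6929%
β_Ashcombe = ρ·σ_i/σ_m = 0.678 × 16.90 / 22.46 = 0.5102
E(R_Ashcombe) = R_f + β × MRP = 2.6929% + 0.5102 × 7.0762% = 6.30%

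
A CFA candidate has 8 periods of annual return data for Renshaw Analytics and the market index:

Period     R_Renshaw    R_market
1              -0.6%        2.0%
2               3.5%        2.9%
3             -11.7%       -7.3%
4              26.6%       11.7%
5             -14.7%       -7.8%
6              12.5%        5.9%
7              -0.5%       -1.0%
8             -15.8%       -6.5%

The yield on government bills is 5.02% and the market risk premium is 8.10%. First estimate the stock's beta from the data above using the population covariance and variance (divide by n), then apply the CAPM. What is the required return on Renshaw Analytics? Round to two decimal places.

Mean R_i = (-0.6 + 3.5 − 11.7 + 26.6 − 14.7 + 12.5 − 0.5 − 15.8) / 8 = -0.0875%
Mean R_m = (2.0 + 2.9 − 7.3 + 11.7 − 7.8 + 5.9 − 1.0 − 6.5) / 8 = -0.0125%
Σ(R_i − R̄_i)(R_m − R̄_m) = 697.1813  ⇒  Cov = 697.1813 / 8 = 87.1477
Σ(R_m − R̄_m)² = 341.4888  ⇒  Var(R_m) = 341.4888 / 8 = 42.6861
β = Cov / Var(R_m) = 87.1477 / 42.6861 = 2.0416
E(R) = R_f + β × MRP = 5.02% + 2.0416 × 8.10% = 21.56%

21.56%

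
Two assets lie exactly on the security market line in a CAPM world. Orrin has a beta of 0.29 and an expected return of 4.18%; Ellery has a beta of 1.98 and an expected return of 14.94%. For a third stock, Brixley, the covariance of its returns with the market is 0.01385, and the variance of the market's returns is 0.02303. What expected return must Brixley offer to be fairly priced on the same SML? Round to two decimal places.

MRP = (14.94% − 4.18%) / (1.98 − 0.29) = 6.3669%
R_f = 4.18% − 0.29 × 6.3669% = 2.3336%
β_Brixley = Cov / Var(R_m) = 0.01385 / 0.02303 = 0.6014
E(R_Brixley) = R_f + β × MRP = 2.3336% + 0.6014 × 6.3669% = 6.16%

6.16%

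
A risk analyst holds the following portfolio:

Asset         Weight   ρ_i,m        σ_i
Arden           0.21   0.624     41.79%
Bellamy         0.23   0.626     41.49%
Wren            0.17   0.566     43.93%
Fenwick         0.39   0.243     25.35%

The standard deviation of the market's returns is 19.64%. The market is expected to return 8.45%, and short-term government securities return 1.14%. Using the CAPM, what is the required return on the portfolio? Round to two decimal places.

β_Arden = 0.624 × 41.79% / 19.64% = 1.3277
β_Bellamy = 0.626 × 41.49% / 19.64% = 1.3224
β_Wren = 0.566 × 43.93% / 19.64% = 1.2660
β_Fenwick = 0.243 × 25.35% / 19.64% = 0.3136
β_P = Σ w_i β_i = 0.21×1.3277 + 0.23×1.3224 + 0.17×1.2660 + 0.39×0.3136 = 0.9205
MRP = 8.45% − 1.14% = 7.31%
E(R_P) = R_f + β_P × MRP = 1.14% + 0.9205 × 7.31% = 7.87%

7.87%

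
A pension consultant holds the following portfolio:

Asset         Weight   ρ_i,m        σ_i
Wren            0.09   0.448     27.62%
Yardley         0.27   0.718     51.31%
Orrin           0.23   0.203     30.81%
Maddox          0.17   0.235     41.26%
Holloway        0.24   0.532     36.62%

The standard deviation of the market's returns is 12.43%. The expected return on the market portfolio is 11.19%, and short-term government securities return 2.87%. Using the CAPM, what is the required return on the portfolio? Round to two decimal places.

β_Wren = 0.448 × 27.62% / 12.43% = 0.9955
β_Yardley = 0.718 × 51.31% / 12.43% = 2.9638
β_Orrin = 0.203 × 30.81% / 12.43% = 0.5032
β_Maddox = 0.235 × 41.26% / 12.43% = 0.7801
β_Holloway = 0.532 × 36.62% / 12.43% = 1.5673
β_P = Σ w_i β_i = 0.09×0.9955 + 0.27×2.9638 + 0.23×0.5032 + 0.17×0.7801 + 0.24×1.5673 = 1.5143
MRP = 11.19% − 2.87% = 8.32%
E(R_P) = R_f + β_P × MRP = 2.87% + 1.5143 × 8.32% = 15.47%

15.47%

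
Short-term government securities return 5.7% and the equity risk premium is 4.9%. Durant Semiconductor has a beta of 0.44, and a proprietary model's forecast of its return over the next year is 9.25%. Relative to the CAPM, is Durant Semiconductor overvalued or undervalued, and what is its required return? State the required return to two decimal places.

Required return = R_f + β·MRP = 5.7% + 0.44 × 4.9% = 7.86%
Forecast 9.25% > required 7.86% → the stock plots above the SML → undervalued.

Undervalued; required return 7.86%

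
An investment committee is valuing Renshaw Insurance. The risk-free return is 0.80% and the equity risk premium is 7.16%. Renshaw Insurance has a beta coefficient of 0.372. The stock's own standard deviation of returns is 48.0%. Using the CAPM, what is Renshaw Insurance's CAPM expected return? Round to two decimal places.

E(R) = R_f + β × MRP = 0.80% + 0.372 × 7.16% = 3.46%

3.46%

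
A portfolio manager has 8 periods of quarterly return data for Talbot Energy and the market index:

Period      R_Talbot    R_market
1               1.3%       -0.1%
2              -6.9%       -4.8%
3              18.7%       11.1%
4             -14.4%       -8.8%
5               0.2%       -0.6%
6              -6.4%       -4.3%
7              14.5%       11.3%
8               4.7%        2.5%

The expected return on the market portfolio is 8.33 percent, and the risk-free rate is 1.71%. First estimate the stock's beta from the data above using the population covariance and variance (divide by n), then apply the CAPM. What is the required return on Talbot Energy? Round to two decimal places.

Mean R_i = (1.3 − 6.9 + 18.7 − 14.4 + 0.2 − 6.4 + 14.5 + 4.7) / 8 = 1.4625%
Mean R_m = (-0.1 − 4.8 + 11.1 − 8.8 − 0.6 − 4.3 + 11.3 + 2.5) / 8 = 0.7875%
Σ(R_i − R̄_i)(R_m − R̄_m) = 561.0663  ⇒  Cov = 561.0663 / 8 = 70.1333
Σ(R_m − R̄_m)² = 371.5288  ⇒  Var(R_m) = 371.5288 / 8 = 46.4411
β = Cov / Var(R_m) = 70.1333 / 46.4411 = 1.5102
MRP = 8.33% − 1.71% = 6.62%
E(R) = R_f + β × MRP = 1.71% + 1.5102 × 6.62% = 11.71%

11.71%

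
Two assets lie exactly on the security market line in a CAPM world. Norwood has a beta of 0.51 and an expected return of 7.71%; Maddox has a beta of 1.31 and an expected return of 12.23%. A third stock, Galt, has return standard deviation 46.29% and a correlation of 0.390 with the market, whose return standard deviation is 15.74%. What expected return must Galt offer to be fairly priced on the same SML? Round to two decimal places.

MRP = (12.23% − 7.71%) / (1.31 − 0.51) = 5.6500%
R_f = 7.71% − 0.51 × 5.6500% = 4.8285%
β_Galt = ρ·σ_i/σ_m = 0.390 × 46.29 / 15.74 = 1.1470
E(R_Galt) = R_f + β × MRP = 4.8285% + 1.1470 × 5.6500% = 11.31%

11.31%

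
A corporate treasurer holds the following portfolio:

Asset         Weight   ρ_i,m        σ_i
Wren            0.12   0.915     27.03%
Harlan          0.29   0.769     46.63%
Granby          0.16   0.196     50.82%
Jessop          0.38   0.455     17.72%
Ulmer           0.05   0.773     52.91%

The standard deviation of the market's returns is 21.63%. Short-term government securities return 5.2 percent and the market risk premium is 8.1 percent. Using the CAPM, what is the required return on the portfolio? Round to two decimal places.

β_Wren = 0.915 × 27.03% / 21.63% = 1.1434
β_Harlan = 0.769 × 46.63% / 21.63% = 1.6578
β_Granby = 0.196 × 50.82% / 21.63% = 0.4605
β_Jessop = 0.455 × 17.72% / 21.63% = 0.3728
β_Ulmer = 0.773 × 52.91% / 21.63% = 1.8909
β_P = Σ w_i β_i = 0.12×1.1434 + 0.29×1.6578 + 0.16×0.4605 + 0.38×0.3728 + 0.05×1.8909 = 0.9279
E(R_P) = R_f + β_P × MRP = 5.2% + 0.9279 × 8.1% = 12.72%

12.72%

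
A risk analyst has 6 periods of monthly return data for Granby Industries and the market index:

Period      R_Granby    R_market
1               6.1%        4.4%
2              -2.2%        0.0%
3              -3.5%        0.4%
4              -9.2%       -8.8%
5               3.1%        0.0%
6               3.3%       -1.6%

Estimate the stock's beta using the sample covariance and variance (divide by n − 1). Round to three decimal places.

1.049

Mean R_i = (6.1 − 2.2 − 3.5 − 9.2 + 3.1 + 3.3) / 6 = -0.4000%
Mean R_m = (4.4 + 0.0 + 0.4 − 8.8 + 0.0 − 1.6) / 6 = -0.9333%
Σ(R_i − R̄_i)(R_m − R̄_m) = 98.8800  ⇒  Cov = 98.8800 / 5 = 19.7760
Σ(R_m − R̄_m)² = 94.2933  ⇒  Var(R_m) = 94.2933 / 5 = 18.8587
β = Cov / Var(R_m) = 19.7760 / 18.8587 = 1.0486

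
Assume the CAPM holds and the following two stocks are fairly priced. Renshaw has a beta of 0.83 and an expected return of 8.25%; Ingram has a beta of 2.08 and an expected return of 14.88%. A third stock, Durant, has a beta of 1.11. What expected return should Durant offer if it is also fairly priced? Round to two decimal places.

MRP (SML slope) = (14.88% − 8.25%) / (2.08 − 0.83) = 6.63% / 1.25 = 5.3040%
R_f (intercept) = 8.25% − 0.83 × 5.3040% = 3.8477%
E(R_Durant) = R_f + β × MRP = 3.8477% + 1.11 × 5.3040% = 9.74%

9.74%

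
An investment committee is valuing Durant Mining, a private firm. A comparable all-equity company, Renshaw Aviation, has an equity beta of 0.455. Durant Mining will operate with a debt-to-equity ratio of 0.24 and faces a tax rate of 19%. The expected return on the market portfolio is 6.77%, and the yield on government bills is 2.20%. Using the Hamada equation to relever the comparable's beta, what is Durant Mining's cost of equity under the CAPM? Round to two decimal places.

β_L = β_U × [1 + (1 − t)(D/E)] = 0.455 × [1 + (1 − 0.19) × 0.24]
    = 0.455 × [1 + 0.81 × 0.24] = 0.455 × 1.1944 = 0.5435
MRP = 6.77% − 2.20% = 4.57%
E(R) = R_f + β_L × MRP = 2.20% + 0.5435 × 4.57% = 4.68%

4.68%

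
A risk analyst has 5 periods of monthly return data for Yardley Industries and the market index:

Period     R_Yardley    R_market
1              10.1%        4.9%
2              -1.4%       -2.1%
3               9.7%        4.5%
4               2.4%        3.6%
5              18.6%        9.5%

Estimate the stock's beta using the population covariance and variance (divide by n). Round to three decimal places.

1.758

Mean R_i = (10.1 − 1.4 + 9.7 + 2.4 + 18.6) / 5 = 7.8800%
Mean R_m = (4.9 − 2.1 + 4.5 + 3.6 + 9.5) / 5 = 4.0800%
Σ(R_i − R̄_i)(R_m − R̄_m) = 120.6680  ⇒  Cov = 120.6680 / 5 = 24.1336
Σ(R_m − R̄_m)² = 68.6480  ⇒  Var(R_m) = 68.6480 / 5 = 13.7296
β = Cov / Var(R_m) = 24.1336 / 13.7296 = 1.7578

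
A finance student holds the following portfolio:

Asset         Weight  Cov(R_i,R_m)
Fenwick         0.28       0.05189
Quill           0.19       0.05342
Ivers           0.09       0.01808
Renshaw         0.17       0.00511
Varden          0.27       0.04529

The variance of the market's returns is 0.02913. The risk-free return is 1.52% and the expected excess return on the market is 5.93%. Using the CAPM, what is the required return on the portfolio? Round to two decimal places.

β_Fenwick = 0.05189 / 0.02913 = 1.7813
β_Quill = 0.05342 / 0.02913 = 1.8338
β_Ivers = 0.01808 / 0.02913 = 0.6207
β_Renshaw = 0.00511 / 0.02913 = 0.1754
β_Varden = 0.04529 / 0.02913 = 1.5548
β_P = Σ w_i β_i = 0.28×1.7813 + 0.19×1.8338 + 0.09×0.6207 + 0.17×0.1754 + 0.27×1.5548 = 1.3527
E(R_P) = R_f + β_P × MRP = 1.52% + 1.3527 × 5.93% = 9.54%

9.54%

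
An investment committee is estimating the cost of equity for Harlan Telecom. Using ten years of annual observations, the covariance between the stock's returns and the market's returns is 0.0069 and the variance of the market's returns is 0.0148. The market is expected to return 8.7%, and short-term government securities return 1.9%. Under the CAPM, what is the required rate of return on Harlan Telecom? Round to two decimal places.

β = Cov(R_i, R_m) / Var(R_m) = 0.0069 / 0.0148 = 0.4662
MRP = 8.7% − 1.9% = 6.80%
E(R) = R_f + β × MRP = 1.9% + 0.4662 × 6.8% = 5.07%

5.07%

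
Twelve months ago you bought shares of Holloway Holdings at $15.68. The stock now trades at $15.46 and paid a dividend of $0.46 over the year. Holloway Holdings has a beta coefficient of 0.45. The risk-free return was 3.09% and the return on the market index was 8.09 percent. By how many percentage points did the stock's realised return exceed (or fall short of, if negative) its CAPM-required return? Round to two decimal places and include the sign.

-3.81%

Realised HPR = (P1 + D1 − P0) / P0 = (15.46 + 0.46 − 15.68) / 15.68 = 0.24 / 15.68 = 1.5306%
MRP = 8.09% − 3.09% = 5.00%
CAPM required = R_f + β·MRP = 3.09% + 0.45 × 5.00% = 5.3400%
α = realised − required = 1.5306% − 5.3400% = -3.81%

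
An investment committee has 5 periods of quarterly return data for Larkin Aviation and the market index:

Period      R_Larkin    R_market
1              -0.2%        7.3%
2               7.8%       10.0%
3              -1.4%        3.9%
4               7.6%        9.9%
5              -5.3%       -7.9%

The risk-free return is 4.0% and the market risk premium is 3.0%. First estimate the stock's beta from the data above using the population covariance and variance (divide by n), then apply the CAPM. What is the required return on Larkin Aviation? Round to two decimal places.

Mean R_i = (-0.2 + 7.8 − 1.4 + 7.6 − 5.3) / 5 = 1.7000%
Mean R_m = (7.3 + 10.0 + 3.9 + 9.9 − 7.9) / 5 = 4.6400%
Σ(R_i − R̄_i)(R_m − R̄_m) = 148.7500  ⇒  Cov = 148.7500 / 5 = 29.7500
Σ(R_m − R̄_m)² = 221.2720  ⇒  Var(R_m) = 221.2720 / 5 = 44.2544
β = Cov / Var(R_m) = 29.7500 / 44.2544 = 0.6722
E(R) = R_f + β × MRP = 4.0% + 0.6722 × 3.0% = 6.02%

6.02%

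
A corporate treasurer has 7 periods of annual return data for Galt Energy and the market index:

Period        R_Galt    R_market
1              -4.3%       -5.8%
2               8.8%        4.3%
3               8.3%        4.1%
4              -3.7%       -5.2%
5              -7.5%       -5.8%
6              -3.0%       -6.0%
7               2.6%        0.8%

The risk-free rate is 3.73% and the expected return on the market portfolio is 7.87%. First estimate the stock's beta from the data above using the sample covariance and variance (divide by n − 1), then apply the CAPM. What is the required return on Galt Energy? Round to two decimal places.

9.12%

Mean R_i = (-4.3 + 8.8 + 8.3 − 3.7 − 7.5 − 3.0 + 2.6) / 7 = 0.1714%
Mean R_m = (-5.8 + 4.3 + 4.1 − 5.2 − 5.8 − 6.0 + 0.8) / 7 = -1.9429%
Σ(R_i − R̄_i)(R_m − R̄_m) = 181.9614  ⇒  Cov = 181.9614 / 6 = 30.3269
Σ(R_m − R̄_m)² = 139.8371  ⇒  Var(R_m) = 139.8371 / 6 = 23.3062
β = Cov / Var(R_m) = 30.3269 / 23.3062 = 1.3012
MRP = 7.87% − 3.73% = 4.14%
E(R) = R_f + β × MRP = 3.73% + 1.3012 × 4.14% = 9.12%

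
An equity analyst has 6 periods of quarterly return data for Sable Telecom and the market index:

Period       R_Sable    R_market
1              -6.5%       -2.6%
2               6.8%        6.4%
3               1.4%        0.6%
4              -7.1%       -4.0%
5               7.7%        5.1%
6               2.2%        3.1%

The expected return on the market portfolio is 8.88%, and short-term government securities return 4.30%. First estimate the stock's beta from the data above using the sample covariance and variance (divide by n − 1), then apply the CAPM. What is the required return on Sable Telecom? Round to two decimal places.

11.08%

Mean R_i = (-6.5 + 6.8 + 1.4 − 7.1 + 7.7 + 2.2) / 6 = 0.7500%
Mean R_m = (-2.6 + 6.4 + 0.6 − 4.0 + 5.1 + 3.1) / 6 = 1.4333%
Σ(R_i − R̄_i)(R_m − R̄_m) = 129.3000  ⇒  Cov = 129.3000 / 5 = 25.8600
Σ(R_m − R̄_m)² = 87.3733  ⇒  Var(R_m) = 87.3733 / 5 = 17.4747
β = Cov / Var(R_m) = 25.8600 / 17.4747 = 1.4799
MRP = 8.88% − 4.30% = 4.58%
E(R) = R_f + β × MRP = 4.30% + 1.4799 × 4.58% = 11.08%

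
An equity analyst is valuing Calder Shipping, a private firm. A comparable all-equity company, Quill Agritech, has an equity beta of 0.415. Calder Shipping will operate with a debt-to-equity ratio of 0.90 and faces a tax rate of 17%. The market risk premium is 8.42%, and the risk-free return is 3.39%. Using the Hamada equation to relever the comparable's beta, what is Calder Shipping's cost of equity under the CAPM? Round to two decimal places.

β_L = β_U × [1 + (1 − t)(D/E)] = 0.415 × [1 + (1 − 0.17) × 0.90]
    = 0.415 × [1 + 0.83 × 0.90] = 0.415 × 1.7470 = 0.7250
E(R) = R_f + β_L × MRP = 3.39% + 0.7250 × 8.42% = 9.49%

9.49%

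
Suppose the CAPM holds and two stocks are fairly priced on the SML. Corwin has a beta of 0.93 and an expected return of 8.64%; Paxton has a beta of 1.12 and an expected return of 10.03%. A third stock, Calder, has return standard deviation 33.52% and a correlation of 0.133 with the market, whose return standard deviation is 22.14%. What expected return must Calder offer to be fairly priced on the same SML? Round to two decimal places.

MRP = (10.03% − 8.64%) / (1.12 − 0.93) = 7.3158%
R_f = 8.64% − 0.93 × 7.3158% = 1.8363%
β_Calder = ρ·σ_i/σ_m = 0.133 × 33.52 / 22.14 = 0.2014
E(R_Calder) = R_f + β × MRP = 1.8363% + 0.2014 × 7.3158% = 3.31%

3.31%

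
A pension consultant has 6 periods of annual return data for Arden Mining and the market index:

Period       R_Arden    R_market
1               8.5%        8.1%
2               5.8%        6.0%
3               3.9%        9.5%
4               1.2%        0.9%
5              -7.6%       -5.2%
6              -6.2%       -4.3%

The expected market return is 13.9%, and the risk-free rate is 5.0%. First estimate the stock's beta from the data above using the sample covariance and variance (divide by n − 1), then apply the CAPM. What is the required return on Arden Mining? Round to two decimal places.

Mean R_i = (8.5 + 5.8 + 3.9 + 1.2 − 7.6 − 6.2) / 6 = 0.9333%
Mean R_m = (8.1 + 6.0 + 9.5 + 0.9 − 5.2 − 4.3) / 6 = 2.5000%
Σ(R_i − R̄_i)(R_m − R̄_m) = 193.9600  ⇒  Cov = 193.9600 / 5 = 38.7920
Σ(R_m − R̄_m)² = 200.7000  ⇒  Var(R_m) = 200.7000 / 5 = 40.1400
β = Cov / Var(R_m) = 38.7920 / 40.1400 = 0.9664
MRP = 13.9% − 5.0% = 8.90%
E(R) = R_f + β × MRP = 5.0% + 0.9664 × 8.9% = 13.60%

13.60%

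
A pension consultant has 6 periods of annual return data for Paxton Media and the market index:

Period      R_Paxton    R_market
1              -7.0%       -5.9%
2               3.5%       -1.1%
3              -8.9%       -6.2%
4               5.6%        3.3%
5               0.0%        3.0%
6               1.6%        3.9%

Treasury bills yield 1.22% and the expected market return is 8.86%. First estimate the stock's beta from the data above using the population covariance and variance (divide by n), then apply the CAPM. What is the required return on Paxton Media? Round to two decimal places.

9.33%

Mean R_i = (-7.0 + 3.5 − 8.9 + 5.6 + 0.0 + 1.6) / 6 = -0.8667%
Mean R_m = (-5.9 − 1.1 − 6.2 + 3.3 + 3.0 + 3.9) / 6 = -0.5000%
Σ(R_i − R̄_i)(R_m − R̄_m) = 114.7500  ⇒  Cov = 114.7500 / 6 = 19.1250
Σ(R_m − R̄_m)² = 108.0600  ⇒  Var(R_m) = 108.0600 / 6 = 18.0100
β = Cov / Var(R_m) = 19.1250 / 18.0100 = 1.0619
MRP = 8.86% − 1.22% = 7.64%
E(R) = R_f + β × MRP = 1.22% + 1.0619 × 7.64% = 9.33%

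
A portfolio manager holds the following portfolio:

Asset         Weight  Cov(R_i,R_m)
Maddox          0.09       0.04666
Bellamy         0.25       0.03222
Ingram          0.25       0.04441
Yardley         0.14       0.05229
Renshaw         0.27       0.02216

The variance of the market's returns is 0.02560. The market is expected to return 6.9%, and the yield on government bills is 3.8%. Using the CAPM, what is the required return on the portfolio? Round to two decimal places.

β_Maddox = 0.04666 / 0.02560 = 1.8227
β_Bellamy = 0.03222 / 0.02560 = 1.2586
β_Ingram = 0.04441 / 0.02560 = 1.7348
β_Yardley = 0.05229 / 0.02560 = 2.0426
β_Renshaw = 0.02216 / 0.02560 = 0.8656
β_P = Σ w_i β_i = 0.09×1.8227 + 0.25×1.2586 + 0.25×1.7348 + 0.14×2.0426 + 0.27×0.8656 = 1.4321
MRP = 6.9% − 3.8% = 3.10%
E(R_P) = R_f + β_P × MRP = 3.8% + 1.4321 × 3.1% = 8.24%

8.24%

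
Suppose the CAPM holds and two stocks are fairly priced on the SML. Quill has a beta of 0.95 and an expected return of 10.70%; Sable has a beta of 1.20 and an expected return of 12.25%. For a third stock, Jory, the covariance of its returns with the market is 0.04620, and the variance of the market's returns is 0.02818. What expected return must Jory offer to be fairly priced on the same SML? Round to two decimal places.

MRP = (12.25% − 10.70%) / (1.20 − 0.95) = 6.2000%
R_f = 10.70% − 0.95 × 6.2000% = 4.8100%
β_Jory = Cov / Var(R_m) = 0.04620 / 0.02818 = 1.6395
E(R_Jory) = R_f + β × MRP = 4.8100% + 1.6395 × 6.2000% = 14.97%

14.97%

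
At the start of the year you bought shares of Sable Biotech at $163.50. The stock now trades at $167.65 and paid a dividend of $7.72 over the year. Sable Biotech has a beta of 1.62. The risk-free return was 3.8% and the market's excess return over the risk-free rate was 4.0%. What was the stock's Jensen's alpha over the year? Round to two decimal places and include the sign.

Realised HPR = (P1 + D1 − P0) / P0 = (167.65 + 7.72 − 163.50) / 163.50 = 11.87 / 163.50 = 7.2599%
CAPM required = R_f + β·MRP = 3.8% + 1.62 × 4.0% = 10.2800%
α = realised − required = 7.2599% − 10.2800% = -3.02%

-3.02%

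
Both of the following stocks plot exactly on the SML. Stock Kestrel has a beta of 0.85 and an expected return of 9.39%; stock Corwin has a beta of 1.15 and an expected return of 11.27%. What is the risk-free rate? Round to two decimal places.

4.06%

Both satisfy E(R) = R_f + β·MRP, so the slope of the SML is
MRP = (11.27% − 9.39%) / (1.15 − 0.85) = 1.88% / 0.30 = 6.2667%
R_f = E(R_Kestrel) − β_Kestrel·MRP = 9.39% − 0.85 × 6.2667% = 4.0633%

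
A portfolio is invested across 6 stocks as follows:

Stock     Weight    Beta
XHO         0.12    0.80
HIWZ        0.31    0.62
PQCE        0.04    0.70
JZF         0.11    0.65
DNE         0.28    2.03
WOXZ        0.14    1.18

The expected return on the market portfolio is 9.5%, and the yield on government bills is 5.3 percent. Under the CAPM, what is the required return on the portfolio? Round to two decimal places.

10.01%

β_P = Σ w_i β_i = 0.12×0.80 + 0.31×0.62 + 0.04×0.70 + 0.11×0.65 + 0.28×2.03 + 0.14×1.18 = 1.1213
MRP = 9.5% − 5.3% = 4.20%
E(R_P) = R_f + β_P × MRP = 5.3% + 1.1213 × 4.2% = 10.01%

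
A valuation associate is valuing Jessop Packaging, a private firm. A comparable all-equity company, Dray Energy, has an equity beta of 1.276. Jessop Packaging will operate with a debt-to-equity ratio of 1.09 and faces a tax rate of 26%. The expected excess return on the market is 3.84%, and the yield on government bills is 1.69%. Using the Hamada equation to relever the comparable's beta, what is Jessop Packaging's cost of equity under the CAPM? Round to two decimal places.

β_L = β_U × [1 + (1 − t)(D/E)] = 1.276 × [1 + (1 − 0.26) × 1.09]
    = 1.276 × [1 + 0.74 × 1.09] = 1.276 × 1.8066 = 2.3052
E(R) = R_f + β_L × MRP = 1.69% + 2.3052 × 3.84% = 10.54%

10.54%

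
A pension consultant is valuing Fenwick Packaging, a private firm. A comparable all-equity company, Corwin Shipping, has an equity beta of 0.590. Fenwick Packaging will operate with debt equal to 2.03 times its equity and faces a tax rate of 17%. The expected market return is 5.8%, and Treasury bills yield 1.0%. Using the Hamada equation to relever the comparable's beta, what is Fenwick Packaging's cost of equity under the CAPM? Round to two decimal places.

β_L = β_U × [1 + (1 − t)(D/E)] = 0.590 × [1 + (1 − 0.17) × 2.03]
    = 0.590 × [1 + 0.83 × 2.03] = 0.590 × 2.6849 = 1.5841
MRP = 5.8% − 1.0% = 4.80%
E(R) = R_f + β_L × MRP = 1.0% + 1.5841 × 4.8% = 8.60%

8.60%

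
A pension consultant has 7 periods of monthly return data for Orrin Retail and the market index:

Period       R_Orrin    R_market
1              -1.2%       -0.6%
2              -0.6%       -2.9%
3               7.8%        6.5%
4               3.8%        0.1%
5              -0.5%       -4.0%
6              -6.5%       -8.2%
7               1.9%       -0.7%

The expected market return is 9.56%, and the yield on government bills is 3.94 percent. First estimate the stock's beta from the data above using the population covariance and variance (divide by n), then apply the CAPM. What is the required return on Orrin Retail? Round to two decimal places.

9.24%

Mean R_i = (-1.2 − 0.6 + 7.8 + 3.8 − 0.5 − 6.5 + 1.9) / 7 = 0.6714%
Mean R_m = (-0.6 − 2.9 + 6.5 + 0.1 − 4.0 − 8.2 − 0.7) / 7 = -1.4000%
Σ(R_i − R̄_i)(R_m − R̄_m) = 114.0900  ⇒  Cov = 114.0900 / 7 = 16.2986
Σ(R_m − R̄_m)² = 121.0400  ⇒  Var(R_m) = 121.0400 / 7 = 17.2914
β = Cov / Var(R_m) = 16.2986 / 17.2914 = 0.9426
MRP = 9.56% − 3.94% = 5.62%
E(R) = R_f + β × MRP = 3.94% + 0.9426 × 5.62% = 9.24%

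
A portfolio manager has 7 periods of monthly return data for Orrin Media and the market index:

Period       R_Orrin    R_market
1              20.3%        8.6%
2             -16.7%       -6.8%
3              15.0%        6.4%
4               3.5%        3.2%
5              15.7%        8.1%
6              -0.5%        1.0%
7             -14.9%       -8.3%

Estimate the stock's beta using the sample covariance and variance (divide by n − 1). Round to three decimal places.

2.124

Mean R_i = (20.3 − 16.7 + 15.0 + 3.5 + 15.7 − 0.5 − 14.9) / 7 = 3.2000%
Mean R_m = (8.6 − 6.8 + 6.4 + 3.2 + 8.1 + 1.0 − 8.3) / 7 = 1.7429%
Σ(R_i − R̄_i)(R_m − R̄_m) = 606.6400  ⇒  Cov = 606.6400 / 6 = 101.1067
Σ(R_m − R̄_m)² = 285.6371  ⇒  Var(R_m) = 285.6371 / 6 = 47.6062
β = Cov / Var(R_m) = 101.1067 / 47.6062 = 2.1238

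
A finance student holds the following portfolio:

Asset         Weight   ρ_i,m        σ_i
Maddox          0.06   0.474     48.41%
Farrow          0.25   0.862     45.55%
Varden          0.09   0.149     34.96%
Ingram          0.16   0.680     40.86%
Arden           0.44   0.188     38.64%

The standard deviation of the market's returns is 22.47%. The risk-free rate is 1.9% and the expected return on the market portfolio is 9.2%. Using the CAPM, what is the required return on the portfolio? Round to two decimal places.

8.17%

β_Maddox = 0.474 × 48.41% / 22.47% = 1.0212
β_Farrow = 0.862 × 45.55% / 22.47% = 1.7474
β_Varden = 0.149 × 34.96% / 22.47% = 0.2318
β_Ingram = 0.680 × 40.86% / 22.47% = 1.2365
β_Arden = 0.188 × 38.64% / 22.47% = 0.3233
β_P = Σ w_i β_i = 0.06×1.0212 + 0.25×1.7474 + 0.09×0.2318 + 0.16×1.2365 + 0.44×0.3233 = 0.8591
MRP = 9.2% − 1.9% = 7.30%
E(R_P) = R_f + β_P × MRP = 1.9% + 0.8591 × 7.3% = 8.17%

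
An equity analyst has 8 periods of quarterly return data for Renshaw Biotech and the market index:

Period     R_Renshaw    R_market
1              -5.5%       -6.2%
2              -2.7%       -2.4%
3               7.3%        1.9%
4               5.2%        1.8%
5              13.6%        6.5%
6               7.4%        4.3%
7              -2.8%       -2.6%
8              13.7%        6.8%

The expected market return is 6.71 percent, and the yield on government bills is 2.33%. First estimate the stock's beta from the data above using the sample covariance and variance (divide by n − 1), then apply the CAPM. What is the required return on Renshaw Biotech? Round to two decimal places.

9.21%

Mean R_i = (-5.5 − 2.7 + 7.3 + 5.2 + 13.6 + 7.4 − 2.8 + 13.7) / 8 = 4.5250%
Mean R_m = (-6.2 − 2.4 + 1.9 + 1.8 + 6.5 + 4.3 − 2.6 + 6.8) / 8 = 1.2625%
Σ(R_i − R̄_i)(R_m − R̄_m) = 238.7675  ⇒  Cov = 238.7675 / 7 = 34.1096
Σ(R_m − R̄_m)² = 152.0388  ⇒  Var(R_m) = 152.0388 / 7 = 21.7198
β = Cov / Var(R_m) = 34.1096 / 21.7198 = 1.5704
MRP = 6.71% − 2.33% = 4.38%
E(R) = R_f + β × MRP = 2.33% + 1.5704 × 4.38% = 9.21%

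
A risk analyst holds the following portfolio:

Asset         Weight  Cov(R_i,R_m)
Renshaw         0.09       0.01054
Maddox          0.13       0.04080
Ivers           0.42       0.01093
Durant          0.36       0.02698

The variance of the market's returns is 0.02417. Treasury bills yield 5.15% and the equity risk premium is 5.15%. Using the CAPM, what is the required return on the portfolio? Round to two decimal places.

β_Renshaw = 0.01054 / 0.02417 = 0.4361
β_Maddox = 0.04080 / 0.02417 = 1.6880
β_Ivers = 0.01093 / 0.02417 = 0.4522
β_Durant = 0.02698 / 0.02417 = 1.1163
β_P = Σ w_i β_i = 0.09×0.4361 + 0.13×1.6880 + 0.42×0.4522 + 0.36×1.1163 = 0.8505
E(R_P) = R_f + β_P × MRP = 5.15% + 0.8505 × 5.15% = 9.53%

9.53%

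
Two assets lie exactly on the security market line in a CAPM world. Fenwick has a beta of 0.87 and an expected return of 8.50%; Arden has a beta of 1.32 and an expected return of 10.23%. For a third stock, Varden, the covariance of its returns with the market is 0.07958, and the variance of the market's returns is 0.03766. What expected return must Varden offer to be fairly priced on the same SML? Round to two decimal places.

MRP = (10.23% − 8.50%) / (1.32 − 0.87) = 3.8444%
R_f = 8.50% − 0.87 × 3.8444% = 5.1554%
β_Varden = Cov / Var(R_m) = 0.07958 / 0.03766 = 2.1131
E(R_Varden) = R_f + β × MRP = 5.1554% + 2.1131 × 3.8444% = 13.28%

13.28%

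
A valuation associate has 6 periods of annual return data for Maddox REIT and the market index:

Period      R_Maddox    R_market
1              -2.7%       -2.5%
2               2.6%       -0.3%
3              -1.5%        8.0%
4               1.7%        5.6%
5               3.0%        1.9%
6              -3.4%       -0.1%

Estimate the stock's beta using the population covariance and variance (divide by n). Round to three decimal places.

Mean R_i = (-2.7 + 2.6 − 1.5 + 1.7 + 3.0 − 3.4) / 6 = -0.0500%
Mean R_m = (-2.5 − 0.3 + 8.0 + 5.6 + 1.9 − 0.1) / 6 = 2.1000%
Σ(R_i − R̄_i)(R_m − R̄_m) = 10.1600  ⇒  Cov = 10.1600 / 6 = 1.6933
Σ(R_m − R̄_m)² = 78.8600  ⇒  Var(R_m) = 78.8600 / 6 = 13.1433
β = Cov / Var(R_m) = 1.6933 / 13.1433 = 0.1288

0.129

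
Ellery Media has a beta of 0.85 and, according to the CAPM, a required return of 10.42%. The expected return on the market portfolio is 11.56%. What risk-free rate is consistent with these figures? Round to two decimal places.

E(R) = R_f + β(E(R_m) − R_f) = R_f(1 − β) + β·E(R_m)
10.42% = R_f × (1 − 0.85) + 0.85 × 11.56%
10.42% = R_f × 0.15 + 9.8260%
R_f = (10.42% − 9.8260%) / 0.15 = 3.96%

3.96%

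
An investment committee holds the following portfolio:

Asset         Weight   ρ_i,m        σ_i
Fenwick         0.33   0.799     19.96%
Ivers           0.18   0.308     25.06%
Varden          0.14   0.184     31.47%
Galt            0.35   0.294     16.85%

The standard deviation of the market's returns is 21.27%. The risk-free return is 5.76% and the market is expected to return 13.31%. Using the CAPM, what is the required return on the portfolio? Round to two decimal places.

9.02%

β_Fenwick = 0.799 × 19.96% / 21.27% = 0.7498
β_Ivers = 0.308 × 25.06% / 21.27% = 0.3629
β_Varden = 0.184 × 31.47% / 21.27% = 0.2722
β_Galt = 0.294 × 16.85% / 21.27% = 0.2329
β_P = Σ w_i β_i = 0.33×0.7498 + 0.18×0.3629 + 0.14×0.2722 + 0.35×0.2329 = 0.4324
MRP = 13.31% − 5.76% = 7.55%
E(R_P) = R_f + β_P × MRP = 5.76% + 0.4324 × 7.55% = 9.02%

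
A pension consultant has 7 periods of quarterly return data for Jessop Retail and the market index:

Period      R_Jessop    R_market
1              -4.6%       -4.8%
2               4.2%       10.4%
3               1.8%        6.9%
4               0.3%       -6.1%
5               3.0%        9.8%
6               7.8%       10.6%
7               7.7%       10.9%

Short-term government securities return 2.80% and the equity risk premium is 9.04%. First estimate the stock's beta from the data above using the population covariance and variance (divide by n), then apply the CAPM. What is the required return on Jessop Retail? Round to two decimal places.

Mean R_i = (-4.6 + 4.2 + 1.8 + 0.3 + 3.0 + 7.8 + 7.7) / 7 = 2.8857%
Mean R_m = (-4.8 + 10.4 + 6.9 − 6.1 + 9.8 + 10.6 + 10.9) / 7 = 5.3857%
Σ(R_i − R̄_i)(R_m − R̄_m) = 163.5686  ⇒  Cov = 163.5686 / 7 = 23.3669
Σ(R_m − R̄_m)² = 340.1886  ⇒  Var(R_m) = 340.1886 / 7 = 48.5984
β = Cov / Var(R_m) = 23.3669 / 48.5984 = 0.4808
E(R) = R_f + β × MRP = 2.80% + 0.4808 × 9.04% = 7.15%

7.15%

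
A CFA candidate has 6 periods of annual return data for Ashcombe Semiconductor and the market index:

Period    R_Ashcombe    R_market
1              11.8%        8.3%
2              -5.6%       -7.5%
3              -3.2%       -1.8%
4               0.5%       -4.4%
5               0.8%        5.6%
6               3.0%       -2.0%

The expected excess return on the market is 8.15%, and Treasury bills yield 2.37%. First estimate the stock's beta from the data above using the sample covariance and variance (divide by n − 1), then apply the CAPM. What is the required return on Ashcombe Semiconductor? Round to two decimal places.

8.81%

Mean R_i = (11.8 − 5.6 − 3.2 + 0.5 + 0.8 + 3.0) / 6 = 1.2167%
Mean R_m = (8.3 − 7.5 − 1.8 − 4.4 + 5.6 − 2.0) / 6 = -0.3000%
Σ(R_i − R̄_i)(R_m − R̄_m) = 144.1700  ⇒  Cov = 144.1700 / 5 = 28.8340
Σ(R_m − R̄_m)² = 182.5600  ⇒  Var(R_m) = 182.5600 / 5 = 36.5120
β = Cov / Var(R_m) = 28.8340 / 36.5120 = 0.7897
E(R) = R_f + β × MRP = 2.37% + 0.7897 × 8.15% = 8.81%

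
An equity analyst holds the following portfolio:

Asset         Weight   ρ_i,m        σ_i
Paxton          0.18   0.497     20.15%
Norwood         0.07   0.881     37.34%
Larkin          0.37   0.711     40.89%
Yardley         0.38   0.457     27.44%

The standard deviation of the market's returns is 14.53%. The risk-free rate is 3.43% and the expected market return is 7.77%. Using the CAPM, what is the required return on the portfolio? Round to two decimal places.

9.29%

β_Paxton = 0.497 × 20.15% / 14.53% = 0.6892
β_Norwood = 0.881 × 37.34% / 14.53% = 2.2640
β_Larkin = 0.711 × 40.89% / 14.53% = 2.0009
β_Yardley = 0.457 × 27.44% / 14.53% = 0.8630
β_P = Σ w_i β_i = 0.18×0.6892 + 0.07×2.2640 + 0.37×2.0009 + 0.38×0.8630 = 1.3508
MRP = 7.77% − 3.43% = 4.34%
E(R_P) = R_f + β_P × MRP = 3.43% + 1.3508 × 4.34% = 9.29%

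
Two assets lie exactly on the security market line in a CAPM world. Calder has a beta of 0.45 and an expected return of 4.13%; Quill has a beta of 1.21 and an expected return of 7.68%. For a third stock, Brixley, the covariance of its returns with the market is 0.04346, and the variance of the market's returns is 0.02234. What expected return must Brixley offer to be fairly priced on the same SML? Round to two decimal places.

11.12%

MRP = (7.68% − 4.13%) / (1.21 − 0.45) = 4.6711%
R_f = 4.13% − 0.45 × 4.6711% = 2.0280%
β_Brixley = Cov / Var(R_m) = 0.04346 / 0.02234 = 1.9454
E(R_Brixley) = R_f + β × MRP = 2.0280% + 1.9454 × 4.6711% = 11.12%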